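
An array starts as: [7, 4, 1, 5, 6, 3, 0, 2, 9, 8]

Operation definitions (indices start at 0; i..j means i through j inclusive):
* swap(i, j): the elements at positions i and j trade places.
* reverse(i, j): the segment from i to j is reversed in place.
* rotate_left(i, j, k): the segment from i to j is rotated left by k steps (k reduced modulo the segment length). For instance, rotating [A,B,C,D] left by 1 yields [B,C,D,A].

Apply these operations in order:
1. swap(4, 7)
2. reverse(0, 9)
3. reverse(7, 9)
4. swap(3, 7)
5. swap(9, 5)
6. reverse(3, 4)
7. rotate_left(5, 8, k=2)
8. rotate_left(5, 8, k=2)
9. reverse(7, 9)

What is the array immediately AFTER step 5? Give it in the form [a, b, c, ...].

After 1 (swap(4, 7)): [7, 4, 1, 5, 2, 3, 0, 6, 9, 8]
After 2 (reverse(0, 9)): [8, 9, 6, 0, 3, 2, 5, 1, 4, 7]
After 3 (reverse(7, 9)): [8, 9, 6, 0, 3, 2, 5, 7, 4, 1]
After 4 (swap(3, 7)): [8, 9, 6, 7, 3, 2, 5, 0, 4, 1]
After 5 (swap(9, 5)): [8, 9, 6, 7, 3, 1, 5, 0, 4, 2]

Answer: [8, 9, 6, 7, 3, 1, 5, 0, 4, 2]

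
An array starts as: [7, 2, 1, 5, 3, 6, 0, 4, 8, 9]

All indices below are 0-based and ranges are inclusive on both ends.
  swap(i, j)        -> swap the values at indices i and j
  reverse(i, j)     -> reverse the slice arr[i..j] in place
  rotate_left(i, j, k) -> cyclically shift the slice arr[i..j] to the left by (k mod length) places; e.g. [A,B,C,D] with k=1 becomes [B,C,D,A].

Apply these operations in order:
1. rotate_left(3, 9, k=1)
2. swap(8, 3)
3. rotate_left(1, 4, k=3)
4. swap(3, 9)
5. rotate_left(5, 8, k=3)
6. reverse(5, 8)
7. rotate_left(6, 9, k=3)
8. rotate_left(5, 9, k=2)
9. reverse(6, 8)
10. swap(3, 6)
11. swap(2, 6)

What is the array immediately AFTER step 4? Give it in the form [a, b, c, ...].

After 1 (rotate_left(3, 9, k=1)): [7, 2, 1, 3, 6, 0, 4, 8, 9, 5]
After 2 (swap(8, 3)): [7, 2, 1, 9, 6, 0, 4, 8, 3, 5]
After 3 (rotate_left(1, 4, k=3)): [7, 6, 2, 1, 9, 0, 4, 8, 3, 5]
After 4 (swap(3, 9)): [7, 6, 2, 5, 9, 0, 4, 8, 3, 1]

Answer: [7, 6, 2, 5, 9, 0, 4, 8, 3, 1]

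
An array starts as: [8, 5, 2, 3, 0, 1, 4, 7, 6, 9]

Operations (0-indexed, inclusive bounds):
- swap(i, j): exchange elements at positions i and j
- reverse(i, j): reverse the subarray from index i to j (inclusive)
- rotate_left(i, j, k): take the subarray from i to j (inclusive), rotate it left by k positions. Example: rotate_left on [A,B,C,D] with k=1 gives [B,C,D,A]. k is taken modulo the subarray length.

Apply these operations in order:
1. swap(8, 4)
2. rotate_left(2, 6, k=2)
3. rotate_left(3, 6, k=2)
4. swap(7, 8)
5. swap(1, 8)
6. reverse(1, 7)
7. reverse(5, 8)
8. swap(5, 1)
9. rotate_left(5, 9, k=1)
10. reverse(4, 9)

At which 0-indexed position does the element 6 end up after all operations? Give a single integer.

Answer: 7

Derivation:
After 1 (swap(8, 4)): [8, 5, 2, 3, 6, 1, 4, 7, 0, 9]
After 2 (rotate_left(2, 6, k=2)): [8, 5, 6, 1, 4, 2, 3, 7, 0, 9]
After 3 (rotate_left(3, 6, k=2)): [8, 5, 6, 2, 3, 1, 4, 7, 0, 9]
After 4 (swap(7, 8)): [8, 5, 6, 2, 3, 1, 4, 0, 7, 9]
After 5 (swap(1, 8)): [8, 7, 6, 2, 3, 1, 4, 0, 5, 9]
After 6 (reverse(1, 7)): [8, 0, 4, 1, 3, 2, 6, 7, 5, 9]
After 7 (reverse(5, 8)): [8, 0, 4, 1, 3, 5, 7, 6, 2, 9]
After 8 (swap(5, 1)): [8, 5, 4, 1, 3, 0, 7, 6, 2, 9]
After 9 (rotate_left(5, 9, k=1)): [8, 5, 4, 1, 3, 7, 6, 2, 9, 0]
After 10 (reverse(4, 9)): [8, 5, 4, 1, 0, 9, 2, 6, 7, 3]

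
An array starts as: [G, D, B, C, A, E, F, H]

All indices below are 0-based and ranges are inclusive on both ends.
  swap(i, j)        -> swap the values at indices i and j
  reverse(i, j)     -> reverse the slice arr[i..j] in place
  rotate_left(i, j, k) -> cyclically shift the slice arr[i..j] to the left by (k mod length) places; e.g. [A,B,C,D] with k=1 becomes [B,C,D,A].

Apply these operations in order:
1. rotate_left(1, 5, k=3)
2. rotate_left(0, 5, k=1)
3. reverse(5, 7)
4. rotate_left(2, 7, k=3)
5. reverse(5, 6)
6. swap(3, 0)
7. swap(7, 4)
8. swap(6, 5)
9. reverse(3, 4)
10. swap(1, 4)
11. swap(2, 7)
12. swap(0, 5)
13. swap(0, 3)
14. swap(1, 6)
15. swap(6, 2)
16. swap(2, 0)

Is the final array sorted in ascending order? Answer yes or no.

After 1 (rotate_left(1, 5, k=3)): [G, A, E, D, B, C, F, H]
After 2 (rotate_left(0, 5, k=1)): [A, E, D, B, C, G, F, H]
After 3 (reverse(5, 7)): [A, E, D, B, C, H, F, G]
After 4 (rotate_left(2, 7, k=3)): [A, E, H, F, G, D, B, C]
After 5 (reverse(5, 6)): [A, E, H, F, G, B, D, C]
After 6 (swap(3, 0)): [F, E, H, A, G, B, D, C]
After 7 (swap(7, 4)): [F, E, H, A, C, B, D, G]
After 8 (swap(6, 5)): [F, E, H, A, C, D, B, G]
After 9 (reverse(3, 4)): [F, E, H, C, A, D, B, G]
After 10 (swap(1, 4)): [F, A, H, C, E, D, B, G]
After 11 (swap(2, 7)): [F, A, G, C, E, D, B, H]
After 12 (swap(0, 5)): [D, A, G, C, E, F, B, H]
After 13 (swap(0, 3)): [C, A, G, D, E, F, B, H]
After 14 (swap(1, 6)): [C, B, G, D, E, F, A, H]
After 15 (swap(6, 2)): [C, B, A, D, E, F, G, H]
After 16 (swap(2, 0)): [A, B, C, D, E, F, G, H]

Answer: yes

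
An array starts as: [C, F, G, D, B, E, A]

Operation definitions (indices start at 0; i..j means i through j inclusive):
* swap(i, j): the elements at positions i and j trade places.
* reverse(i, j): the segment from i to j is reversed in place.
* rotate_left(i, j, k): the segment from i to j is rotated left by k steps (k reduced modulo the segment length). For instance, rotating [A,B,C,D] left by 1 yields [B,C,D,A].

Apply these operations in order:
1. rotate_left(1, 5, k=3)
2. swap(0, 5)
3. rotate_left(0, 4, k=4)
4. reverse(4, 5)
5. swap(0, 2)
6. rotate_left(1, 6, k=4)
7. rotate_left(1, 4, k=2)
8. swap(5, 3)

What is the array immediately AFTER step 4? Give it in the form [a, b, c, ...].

Answer: [G, D, B, E, C, F, A]

Derivation:
After 1 (rotate_left(1, 5, k=3)): [C, B, E, F, G, D, A]
After 2 (swap(0, 5)): [D, B, E, F, G, C, A]
After 3 (rotate_left(0, 4, k=4)): [G, D, B, E, F, C, A]
After 4 (reverse(4, 5)): [G, D, B, E, C, F, A]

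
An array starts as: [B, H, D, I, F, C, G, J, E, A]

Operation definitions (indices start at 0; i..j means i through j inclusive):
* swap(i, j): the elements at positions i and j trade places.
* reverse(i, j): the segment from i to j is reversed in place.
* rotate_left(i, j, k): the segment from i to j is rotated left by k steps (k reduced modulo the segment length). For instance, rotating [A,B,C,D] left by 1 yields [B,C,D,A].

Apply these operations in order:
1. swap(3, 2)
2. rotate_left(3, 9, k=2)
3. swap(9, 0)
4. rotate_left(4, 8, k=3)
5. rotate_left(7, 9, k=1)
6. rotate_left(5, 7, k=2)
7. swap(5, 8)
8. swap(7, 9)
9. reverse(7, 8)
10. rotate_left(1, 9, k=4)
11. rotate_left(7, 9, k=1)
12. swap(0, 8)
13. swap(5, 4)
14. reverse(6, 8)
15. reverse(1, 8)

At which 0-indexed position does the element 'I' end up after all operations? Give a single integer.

After 1 (swap(3, 2)): [B, H, I, D, F, C, G, J, E, A]
After 2 (rotate_left(3, 9, k=2)): [B, H, I, C, G, J, E, A, D, F]
After 3 (swap(9, 0)): [F, H, I, C, G, J, E, A, D, B]
After 4 (rotate_left(4, 8, k=3)): [F, H, I, C, A, D, G, J, E, B]
After 5 (rotate_left(7, 9, k=1)): [F, H, I, C, A, D, G, E, B, J]
After 6 (rotate_left(5, 7, k=2)): [F, H, I, C, A, E, D, G, B, J]
After 7 (swap(5, 8)): [F, H, I, C, A, B, D, G, E, J]
After 8 (swap(7, 9)): [F, H, I, C, A, B, D, J, E, G]
After 9 (reverse(7, 8)): [F, H, I, C, A, B, D, E, J, G]
After 10 (rotate_left(1, 9, k=4)): [F, B, D, E, J, G, H, I, C, A]
After 11 (rotate_left(7, 9, k=1)): [F, B, D, E, J, G, H, C, A, I]
After 12 (swap(0, 8)): [A, B, D, E, J, G, H, C, F, I]
After 13 (swap(5, 4)): [A, B, D, E, G, J, H, C, F, I]
After 14 (reverse(6, 8)): [A, B, D, E, G, J, F, C, H, I]
After 15 (reverse(1, 8)): [A, H, C, F, J, G, E, D, B, I]

Answer: 9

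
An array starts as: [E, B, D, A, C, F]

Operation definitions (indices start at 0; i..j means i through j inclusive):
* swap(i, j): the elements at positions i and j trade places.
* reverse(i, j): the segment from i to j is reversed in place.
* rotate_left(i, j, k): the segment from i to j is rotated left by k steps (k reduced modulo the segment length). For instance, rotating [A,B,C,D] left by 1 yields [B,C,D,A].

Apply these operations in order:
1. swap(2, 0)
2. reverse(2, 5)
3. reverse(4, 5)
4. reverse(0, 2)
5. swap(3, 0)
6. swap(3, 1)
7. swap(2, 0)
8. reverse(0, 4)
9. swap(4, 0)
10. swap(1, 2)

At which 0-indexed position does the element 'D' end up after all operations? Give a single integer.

After 1 (swap(2, 0)): [D, B, E, A, C, F]
After 2 (reverse(2, 5)): [D, B, F, C, A, E]
After 3 (reverse(4, 5)): [D, B, F, C, E, A]
After 4 (reverse(0, 2)): [F, B, D, C, E, A]
After 5 (swap(3, 0)): [C, B, D, F, E, A]
After 6 (swap(3, 1)): [C, F, D, B, E, A]
After 7 (swap(2, 0)): [D, F, C, B, E, A]
After 8 (reverse(0, 4)): [E, B, C, F, D, A]
After 9 (swap(4, 0)): [D, B, C, F, E, A]
After 10 (swap(1, 2)): [D, C, B, F, E, A]

Answer: 0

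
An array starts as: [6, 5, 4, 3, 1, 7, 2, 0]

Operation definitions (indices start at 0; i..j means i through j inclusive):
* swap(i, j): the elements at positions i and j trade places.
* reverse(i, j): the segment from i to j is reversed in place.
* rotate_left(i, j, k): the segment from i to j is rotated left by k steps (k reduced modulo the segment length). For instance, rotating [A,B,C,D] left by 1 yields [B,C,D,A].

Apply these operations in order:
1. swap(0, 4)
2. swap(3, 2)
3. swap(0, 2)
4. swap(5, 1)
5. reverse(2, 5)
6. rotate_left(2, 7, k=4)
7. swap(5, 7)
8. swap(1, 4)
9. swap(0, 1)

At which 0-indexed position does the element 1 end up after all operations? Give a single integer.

Answer: 5

Derivation:
After 1 (swap(0, 4)): [1, 5, 4, 3, 6, 7, 2, 0]
After 2 (swap(3, 2)): [1, 5, 3, 4, 6, 7, 2, 0]
After 3 (swap(0, 2)): [3, 5, 1, 4, 6, 7, 2, 0]
After 4 (swap(5, 1)): [3, 7, 1, 4, 6, 5, 2, 0]
After 5 (reverse(2, 5)): [3, 7, 5, 6, 4, 1, 2, 0]
After 6 (rotate_left(2, 7, k=4)): [3, 7, 2, 0, 5, 6, 4, 1]
After 7 (swap(5, 7)): [3, 7, 2, 0, 5, 1, 4, 6]
After 8 (swap(1, 4)): [3, 5, 2, 0, 7, 1, 4, 6]
After 9 (swap(0, 1)): [5, 3, 2, 0, 7, 1, 4, 6]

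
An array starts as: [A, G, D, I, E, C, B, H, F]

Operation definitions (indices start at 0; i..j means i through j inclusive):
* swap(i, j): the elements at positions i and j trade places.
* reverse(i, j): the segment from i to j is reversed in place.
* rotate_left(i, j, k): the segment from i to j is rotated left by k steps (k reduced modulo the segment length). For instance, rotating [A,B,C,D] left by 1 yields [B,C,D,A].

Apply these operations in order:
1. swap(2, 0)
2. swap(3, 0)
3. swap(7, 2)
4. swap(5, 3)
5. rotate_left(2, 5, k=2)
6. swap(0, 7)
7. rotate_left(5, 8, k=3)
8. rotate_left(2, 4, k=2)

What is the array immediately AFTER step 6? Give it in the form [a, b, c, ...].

After 1 (swap(2, 0)): [D, G, A, I, E, C, B, H, F]
After 2 (swap(3, 0)): [I, G, A, D, E, C, B, H, F]
After 3 (swap(7, 2)): [I, G, H, D, E, C, B, A, F]
After 4 (swap(5, 3)): [I, G, H, C, E, D, B, A, F]
After 5 (rotate_left(2, 5, k=2)): [I, G, E, D, H, C, B, A, F]
After 6 (swap(0, 7)): [A, G, E, D, H, C, B, I, F]

Answer: [A, G, E, D, H, C, B, I, F]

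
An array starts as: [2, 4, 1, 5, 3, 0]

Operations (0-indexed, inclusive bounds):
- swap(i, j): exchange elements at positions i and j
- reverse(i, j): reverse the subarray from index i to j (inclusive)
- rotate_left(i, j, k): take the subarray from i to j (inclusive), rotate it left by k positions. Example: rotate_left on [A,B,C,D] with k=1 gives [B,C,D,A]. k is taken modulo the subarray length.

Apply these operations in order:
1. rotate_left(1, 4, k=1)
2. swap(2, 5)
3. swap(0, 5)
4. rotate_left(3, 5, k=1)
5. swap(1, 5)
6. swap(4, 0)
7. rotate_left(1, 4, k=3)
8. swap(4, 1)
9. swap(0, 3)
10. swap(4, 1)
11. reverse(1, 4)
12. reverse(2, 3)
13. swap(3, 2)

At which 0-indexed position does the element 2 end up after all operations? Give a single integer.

Answer: 2

Derivation:
After 1 (rotate_left(1, 4, k=1)): [2, 1, 5, 3, 4, 0]
After 2 (swap(2, 5)): [2, 1, 0, 3, 4, 5]
After 3 (swap(0, 5)): [5, 1, 0, 3, 4, 2]
After 4 (rotate_left(3, 5, k=1)): [5, 1, 0, 4, 2, 3]
After 5 (swap(1, 5)): [5, 3, 0, 4, 2, 1]
After 6 (swap(4, 0)): [2, 3, 0, 4, 5, 1]
After 7 (rotate_left(1, 4, k=3)): [2, 5, 3, 0, 4, 1]
After 8 (swap(4, 1)): [2, 4, 3, 0, 5, 1]
After 9 (swap(0, 3)): [0, 4, 3, 2, 5, 1]
After 10 (swap(4, 1)): [0, 5, 3, 2, 4, 1]
After 11 (reverse(1, 4)): [0, 4, 2, 3, 5, 1]
After 12 (reverse(2, 3)): [0, 4, 3, 2, 5, 1]
After 13 (swap(3, 2)): [0, 4, 2, 3, 5, 1]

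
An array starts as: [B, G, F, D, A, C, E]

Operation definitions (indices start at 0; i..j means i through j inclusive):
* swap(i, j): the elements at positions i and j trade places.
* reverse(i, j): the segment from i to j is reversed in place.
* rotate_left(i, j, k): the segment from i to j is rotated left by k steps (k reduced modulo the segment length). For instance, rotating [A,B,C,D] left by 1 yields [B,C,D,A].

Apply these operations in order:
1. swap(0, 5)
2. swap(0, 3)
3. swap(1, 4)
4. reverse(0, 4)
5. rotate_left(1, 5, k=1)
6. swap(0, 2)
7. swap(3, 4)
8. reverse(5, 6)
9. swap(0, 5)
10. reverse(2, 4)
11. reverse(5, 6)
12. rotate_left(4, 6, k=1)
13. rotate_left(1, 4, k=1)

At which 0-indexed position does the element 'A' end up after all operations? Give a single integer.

Answer: 5

Derivation:
After 1 (swap(0, 5)): [C, G, F, D, A, B, E]
After 2 (swap(0, 3)): [D, G, F, C, A, B, E]
After 3 (swap(1, 4)): [D, A, F, C, G, B, E]
After 4 (reverse(0, 4)): [G, C, F, A, D, B, E]
After 5 (rotate_left(1, 5, k=1)): [G, F, A, D, B, C, E]
After 6 (swap(0, 2)): [A, F, G, D, B, C, E]
After 7 (swap(3, 4)): [A, F, G, B, D, C, E]
After 8 (reverse(5, 6)): [A, F, G, B, D, E, C]
After 9 (swap(0, 5)): [E, F, G, B, D, A, C]
After 10 (reverse(2, 4)): [E, F, D, B, G, A, C]
After 11 (reverse(5, 6)): [E, F, D, B, G, C, A]
After 12 (rotate_left(4, 6, k=1)): [E, F, D, B, C, A, G]
After 13 (rotate_left(1, 4, k=1)): [E, D, B, C, F, A, G]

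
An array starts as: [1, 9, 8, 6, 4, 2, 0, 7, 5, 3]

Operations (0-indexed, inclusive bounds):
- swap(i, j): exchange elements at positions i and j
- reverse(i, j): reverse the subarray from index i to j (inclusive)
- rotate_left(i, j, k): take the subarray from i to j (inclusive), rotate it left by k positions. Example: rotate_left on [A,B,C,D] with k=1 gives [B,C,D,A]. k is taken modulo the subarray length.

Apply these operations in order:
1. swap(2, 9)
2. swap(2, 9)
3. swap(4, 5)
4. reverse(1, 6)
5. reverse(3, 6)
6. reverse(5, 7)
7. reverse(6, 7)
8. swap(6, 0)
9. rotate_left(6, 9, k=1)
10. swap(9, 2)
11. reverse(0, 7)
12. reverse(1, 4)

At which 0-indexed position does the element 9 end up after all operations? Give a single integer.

After 1 (swap(2, 9)): [1, 9, 3, 6, 4, 2, 0, 7, 5, 8]
After 2 (swap(2, 9)): [1, 9, 8, 6, 4, 2, 0, 7, 5, 3]
After 3 (swap(4, 5)): [1, 9, 8, 6, 2, 4, 0, 7, 5, 3]
After 4 (reverse(1, 6)): [1, 0, 4, 2, 6, 8, 9, 7, 5, 3]
After 5 (reverse(3, 6)): [1, 0, 4, 9, 8, 6, 2, 7, 5, 3]
After 6 (reverse(5, 7)): [1, 0, 4, 9, 8, 7, 2, 6, 5, 3]
After 7 (reverse(6, 7)): [1, 0, 4, 9, 8, 7, 6, 2, 5, 3]
After 8 (swap(6, 0)): [6, 0, 4, 9, 8, 7, 1, 2, 5, 3]
After 9 (rotate_left(6, 9, k=1)): [6, 0, 4, 9, 8, 7, 2, 5, 3, 1]
After 10 (swap(9, 2)): [6, 0, 1, 9, 8, 7, 2, 5, 3, 4]
After 11 (reverse(0, 7)): [5, 2, 7, 8, 9, 1, 0, 6, 3, 4]
After 12 (reverse(1, 4)): [5, 9, 8, 7, 2, 1, 0, 6, 3, 4]

Answer: 1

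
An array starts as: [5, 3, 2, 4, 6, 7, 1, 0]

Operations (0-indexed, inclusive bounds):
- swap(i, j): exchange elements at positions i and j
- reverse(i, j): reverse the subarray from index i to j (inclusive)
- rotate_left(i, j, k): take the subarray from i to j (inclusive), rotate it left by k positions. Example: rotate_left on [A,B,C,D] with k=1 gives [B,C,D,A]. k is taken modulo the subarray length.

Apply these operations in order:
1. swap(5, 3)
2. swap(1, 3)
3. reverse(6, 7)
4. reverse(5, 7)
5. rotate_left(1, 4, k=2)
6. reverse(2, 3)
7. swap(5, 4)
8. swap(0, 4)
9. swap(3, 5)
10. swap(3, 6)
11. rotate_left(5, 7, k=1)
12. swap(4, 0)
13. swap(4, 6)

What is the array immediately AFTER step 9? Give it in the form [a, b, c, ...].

Answer: [1, 3, 7, 2, 5, 6, 0, 4]

Derivation:
After 1 (swap(5, 3)): [5, 3, 2, 7, 6, 4, 1, 0]
After 2 (swap(1, 3)): [5, 7, 2, 3, 6, 4, 1, 0]
After 3 (reverse(6, 7)): [5, 7, 2, 3, 6, 4, 0, 1]
After 4 (reverse(5, 7)): [5, 7, 2, 3, 6, 1, 0, 4]
After 5 (rotate_left(1, 4, k=2)): [5, 3, 6, 7, 2, 1, 0, 4]
After 6 (reverse(2, 3)): [5, 3, 7, 6, 2, 1, 0, 4]
After 7 (swap(5, 4)): [5, 3, 7, 6, 1, 2, 0, 4]
After 8 (swap(0, 4)): [1, 3, 7, 6, 5, 2, 0, 4]
After 9 (swap(3, 5)): [1, 3, 7, 2, 5, 6, 0, 4]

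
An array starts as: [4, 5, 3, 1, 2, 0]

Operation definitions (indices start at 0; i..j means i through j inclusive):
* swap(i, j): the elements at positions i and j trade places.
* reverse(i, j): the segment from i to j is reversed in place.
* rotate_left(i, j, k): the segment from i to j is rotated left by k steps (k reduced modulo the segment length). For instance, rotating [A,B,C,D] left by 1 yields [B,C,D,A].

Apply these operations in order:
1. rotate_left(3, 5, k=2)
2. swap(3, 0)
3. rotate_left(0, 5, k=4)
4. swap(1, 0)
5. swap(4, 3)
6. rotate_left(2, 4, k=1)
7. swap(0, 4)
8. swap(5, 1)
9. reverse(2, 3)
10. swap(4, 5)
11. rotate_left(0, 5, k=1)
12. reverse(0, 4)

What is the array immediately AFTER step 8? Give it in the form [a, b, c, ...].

Answer: [0, 4, 3, 5, 2, 1]

Derivation:
After 1 (rotate_left(3, 5, k=2)): [4, 5, 3, 0, 1, 2]
After 2 (swap(3, 0)): [0, 5, 3, 4, 1, 2]
After 3 (rotate_left(0, 5, k=4)): [1, 2, 0, 5, 3, 4]
After 4 (swap(1, 0)): [2, 1, 0, 5, 3, 4]
After 5 (swap(4, 3)): [2, 1, 0, 3, 5, 4]
After 6 (rotate_left(2, 4, k=1)): [2, 1, 3, 5, 0, 4]
After 7 (swap(0, 4)): [0, 1, 3, 5, 2, 4]
After 8 (swap(5, 1)): [0, 4, 3, 5, 2, 1]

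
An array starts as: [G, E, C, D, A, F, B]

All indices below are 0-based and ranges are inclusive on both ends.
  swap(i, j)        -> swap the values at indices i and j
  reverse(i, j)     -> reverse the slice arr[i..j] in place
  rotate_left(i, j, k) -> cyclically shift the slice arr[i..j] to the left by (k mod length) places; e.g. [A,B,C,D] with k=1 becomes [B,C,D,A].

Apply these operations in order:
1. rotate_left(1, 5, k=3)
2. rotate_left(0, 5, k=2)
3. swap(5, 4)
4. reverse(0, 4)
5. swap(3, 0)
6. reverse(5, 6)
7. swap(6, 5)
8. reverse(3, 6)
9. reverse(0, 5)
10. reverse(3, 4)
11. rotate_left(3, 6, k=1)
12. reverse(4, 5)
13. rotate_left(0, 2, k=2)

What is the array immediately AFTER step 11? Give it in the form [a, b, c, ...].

Answer: [F, G, B, C, E, A, D]

Derivation:
After 1 (rotate_left(1, 5, k=3)): [G, A, F, E, C, D, B]
After 2 (rotate_left(0, 5, k=2)): [F, E, C, D, G, A, B]
After 3 (swap(5, 4)): [F, E, C, D, A, G, B]
After 4 (reverse(0, 4)): [A, D, C, E, F, G, B]
After 5 (swap(3, 0)): [E, D, C, A, F, G, B]
After 6 (reverse(5, 6)): [E, D, C, A, F, B, G]
After 7 (swap(6, 5)): [E, D, C, A, F, G, B]
After 8 (reverse(3, 6)): [E, D, C, B, G, F, A]
After 9 (reverse(0, 5)): [F, G, B, C, D, E, A]
After 10 (reverse(3, 4)): [F, G, B, D, C, E, A]
After 11 (rotate_left(3, 6, k=1)): [F, G, B, C, E, A, D]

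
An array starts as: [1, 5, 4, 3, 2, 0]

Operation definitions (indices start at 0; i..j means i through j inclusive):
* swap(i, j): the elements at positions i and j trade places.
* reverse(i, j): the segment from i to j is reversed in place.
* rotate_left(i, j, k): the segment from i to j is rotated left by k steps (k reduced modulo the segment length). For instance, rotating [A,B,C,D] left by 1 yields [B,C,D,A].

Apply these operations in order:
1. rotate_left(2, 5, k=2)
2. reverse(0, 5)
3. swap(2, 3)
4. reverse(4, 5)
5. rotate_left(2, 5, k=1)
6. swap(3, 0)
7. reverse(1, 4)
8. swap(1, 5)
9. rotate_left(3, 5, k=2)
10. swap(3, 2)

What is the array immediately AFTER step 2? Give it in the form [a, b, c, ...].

After 1 (rotate_left(2, 5, k=2)): [1, 5, 2, 0, 4, 3]
After 2 (reverse(0, 5)): [3, 4, 0, 2, 5, 1]

Answer: [3, 4, 0, 2, 5, 1]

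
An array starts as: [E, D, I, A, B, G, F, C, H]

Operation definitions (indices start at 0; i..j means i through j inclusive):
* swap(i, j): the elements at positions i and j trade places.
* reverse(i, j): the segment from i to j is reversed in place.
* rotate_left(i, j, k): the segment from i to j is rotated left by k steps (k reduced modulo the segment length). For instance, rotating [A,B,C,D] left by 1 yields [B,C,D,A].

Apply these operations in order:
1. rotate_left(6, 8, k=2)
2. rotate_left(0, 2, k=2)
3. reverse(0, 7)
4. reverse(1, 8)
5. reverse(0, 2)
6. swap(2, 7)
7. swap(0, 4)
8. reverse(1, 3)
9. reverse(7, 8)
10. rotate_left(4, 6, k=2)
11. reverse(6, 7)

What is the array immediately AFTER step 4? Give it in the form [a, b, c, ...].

After 1 (rotate_left(6, 8, k=2)): [E, D, I, A, B, G, H, F, C]
After 2 (rotate_left(0, 2, k=2)): [I, E, D, A, B, G, H, F, C]
After 3 (reverse(0, 7)): [F, H, G, B, A, D, E, I, C]
After 4 (reverse(1, 8)): [F, C, I, E, D, A, B, G, H]

Answer: [F, C, I, E, D, A, B, G, H]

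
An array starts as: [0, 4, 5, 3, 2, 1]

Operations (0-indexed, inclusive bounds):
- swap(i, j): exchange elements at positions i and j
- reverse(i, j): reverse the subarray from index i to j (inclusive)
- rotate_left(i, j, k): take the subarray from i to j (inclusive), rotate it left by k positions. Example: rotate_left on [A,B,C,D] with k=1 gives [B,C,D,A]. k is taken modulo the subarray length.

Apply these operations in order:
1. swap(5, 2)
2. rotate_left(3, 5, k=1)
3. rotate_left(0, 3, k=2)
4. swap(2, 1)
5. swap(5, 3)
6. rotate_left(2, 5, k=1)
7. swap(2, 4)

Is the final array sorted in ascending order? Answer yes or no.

Answer: no

Derivation:
After 1 (swap(5, 2)): [0, 4, 1, 3, 2, 5]
After 2 (rotate_left(3, 5, k=1)): [0, 4, 1, 2, 5, 3]
After 3 (rotate_left(0, 3, k=2)): [1, 2, 0, 4, 5, 3]
After 4 (swap(2, 1)): [1, 0, 2, 4, 5, 3]
After 5 (swap(5, 3)): [1, 0, 2, 3, 5, 4]
After 6 (rotate_left(2, 5, k=1)): [1, 0, 3, 5, 4, 2]
After 7 (swap(2, 4)): [1, 0, 4, 5, 3, 2]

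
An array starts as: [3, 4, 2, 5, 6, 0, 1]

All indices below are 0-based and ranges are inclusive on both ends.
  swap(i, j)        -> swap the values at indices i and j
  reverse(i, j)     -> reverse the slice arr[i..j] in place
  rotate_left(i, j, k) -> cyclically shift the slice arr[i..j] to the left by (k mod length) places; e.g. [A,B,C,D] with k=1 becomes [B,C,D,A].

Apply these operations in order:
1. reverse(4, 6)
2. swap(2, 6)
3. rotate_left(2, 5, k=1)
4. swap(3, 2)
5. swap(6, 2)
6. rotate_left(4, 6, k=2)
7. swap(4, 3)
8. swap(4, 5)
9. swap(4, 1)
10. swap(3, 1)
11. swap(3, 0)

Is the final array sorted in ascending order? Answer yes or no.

Answer: yes

Derivation:
After 1 (reverse(4, 6)): [3, 4, 2, 5, 1, 0, 6]
After 2 (swap(2, 6)): [3, 4, 6, 5, 1, 0, 2]
After 3 (rotate_left(2, 5, k=1)): [3, 4, 5, 1, 0, 6, 2]
After 4 (swap(3, 2)): [3, 4, 1, 5, 0, 6, 2]
After 5 (swap(6, 2)): [3, 4, 2, 5, 0, 6, 1]
After 6 (rotate_left(4, 6, k=2)): [3, 4, 2, 5, 1, 0, 6]
After 7 (swap(4, 3)): [3, 4, 2, 1, 5, 0, 6]
After 8 (swap(4, 5)): [3, 4, 2, 1, 0, 5, 6]
After 9 (swap(4, 1)): [3, 0, 2, 1, 4, 5, 6]
After 10 (swap(3, 1)): [3, 1, 2, 0, 4, 5, 6]
After 11 (swap(3, 0)): [0, 1, 2, 3, 4, 5, 6]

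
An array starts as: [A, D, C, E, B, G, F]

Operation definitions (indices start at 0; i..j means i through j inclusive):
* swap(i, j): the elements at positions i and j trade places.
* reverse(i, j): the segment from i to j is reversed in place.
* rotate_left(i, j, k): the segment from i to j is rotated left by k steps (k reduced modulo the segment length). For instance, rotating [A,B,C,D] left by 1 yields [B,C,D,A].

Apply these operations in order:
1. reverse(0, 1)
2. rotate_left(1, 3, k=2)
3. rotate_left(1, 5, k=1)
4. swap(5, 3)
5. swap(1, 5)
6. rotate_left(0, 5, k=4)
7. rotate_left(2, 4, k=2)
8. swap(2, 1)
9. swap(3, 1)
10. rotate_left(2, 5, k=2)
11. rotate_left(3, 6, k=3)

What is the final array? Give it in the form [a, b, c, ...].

Answer: [G, D, B, F, E, A, C]

Derivation:
After 1 (reverse(0, 1)): [D, A, C, E, B, G, F]
After 2 (rotate_left(1, 3, k=2)): [D, E, A, C, B, G, F]
After 3 (rotate_left(1, 5, k=1)): [D, A, C, B, G, E, F]
After 4 (swap(5, 3)): [D, A, C, E, G, B, F]
After 5 (swap(1, 5)): [D, B, C, E, G, A, F]
After 6 (rotate_left(0, 5, k=4)): [G, A, D, B, C, E, F]
After 7 (rotate_left(2, 4, k=2)): [G, A, C, D, B, E, F]
After 8 (swap(2, 1)): [G, C, A, D, B, E, F]
After 9 (swap(3, 1)): [G, D, A, C, B, E, F]
After 10 (rotate_left(2, 5, k=2)): [G, D, B, E, A, C, F]
After 11 (rotate_left(3, 6, k=3)): [G, D, B, F, E, A, C]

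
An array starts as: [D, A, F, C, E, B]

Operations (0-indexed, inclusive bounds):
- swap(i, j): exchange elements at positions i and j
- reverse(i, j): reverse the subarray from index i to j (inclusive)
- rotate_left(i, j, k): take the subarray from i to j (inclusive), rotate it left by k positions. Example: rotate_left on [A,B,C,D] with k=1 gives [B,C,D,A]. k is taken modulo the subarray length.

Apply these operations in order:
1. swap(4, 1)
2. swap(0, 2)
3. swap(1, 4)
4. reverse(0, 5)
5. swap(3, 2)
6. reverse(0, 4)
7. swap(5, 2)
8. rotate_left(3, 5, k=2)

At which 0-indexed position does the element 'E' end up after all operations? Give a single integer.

After 1 (swap(4, 1)): [D, E, F, C, A, B]
After 2 (swap(0, 2)): [F, E, D, C, A, B]
After 3 (swap(1, 4)): [F, A, D, C, E, B]
After 4 (reverse(0, 5)): [B, E, C, D, A, F]
After 5 (swap(3, 2)): [B, E, D, C, A, F]
After 6 (reverse(0, 4)): [A, C, D, E, B, F]
After 7 (swap(5, 2)): [A, C, F, E, B, D]
After 8 (rotate_left(3, 5, k=2)): [A, C, F, D, E, B]

Answer: 4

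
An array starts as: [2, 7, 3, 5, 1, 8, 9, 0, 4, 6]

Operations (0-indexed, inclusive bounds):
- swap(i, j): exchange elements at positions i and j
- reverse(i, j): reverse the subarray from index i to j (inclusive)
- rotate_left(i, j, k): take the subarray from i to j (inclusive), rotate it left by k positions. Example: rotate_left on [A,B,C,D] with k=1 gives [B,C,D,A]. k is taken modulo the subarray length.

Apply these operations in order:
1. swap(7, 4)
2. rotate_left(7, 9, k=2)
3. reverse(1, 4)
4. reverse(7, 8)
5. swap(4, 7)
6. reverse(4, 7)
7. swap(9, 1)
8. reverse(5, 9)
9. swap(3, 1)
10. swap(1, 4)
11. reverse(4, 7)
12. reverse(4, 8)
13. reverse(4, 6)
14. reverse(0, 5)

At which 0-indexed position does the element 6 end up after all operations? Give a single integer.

After 1 (swap(7, 4)): [2, 7, 3, 5, 0, 8, 9, 1, 4, 6]
After 2 (rotate_left(7, 9, k=2)): [2, 7, 3, 5, 0, 8, 9, 6, 1, 4]
After 3 (reverse(1, 4)): [2, 0, 5, 3, 7, 8, 9, 6, 1, 4]
After 4 (reverse(7, 8)): [2, 0, 5, 3, 7, 8, 9, 1, 6, 4]
After 5 (swap(4, 7)): [2, 0, 5, 3, 1, 8, 9, 7, 6, 4]
After 6 (reverse(4, 7)): [2, 0, 5, 3, 7, 9, 8, 1, 6, 4]
After 7 (swap(9, 1)): [2, 4, 5, 3, 7, 9, 8, 1, 6, 0]
After 8 (reverse(5, 9)): [2, 4, 5, 3, 7, 0, 6, 1, 8, 9]
After 9 (swap(3, 1)): [2, 3, 5, 4, 7, 0, 6, 1, 8, 9]
After 10 (swap(1, 4)): [2, 7, 5, 4, 3, 0, 6, 1, 8, 9]
After 11 (reverse(4, 7)): [2, 7, 5, 4, 1, 6, 0, 3, 8, 9]
After 12 (reverse(4, 8)): [2, 7, 5, 4, 8, 3, 0, 6, 1, 9]
After 13 (reverse(4, 6)): [2, 7, 5, 4, 0, 3, 8, 6, 1, 9]
After 14 (reverse(0, 5)): [3, 0, 4, 5, 7, 2, 8, 6, 1, 9]

Answer: 7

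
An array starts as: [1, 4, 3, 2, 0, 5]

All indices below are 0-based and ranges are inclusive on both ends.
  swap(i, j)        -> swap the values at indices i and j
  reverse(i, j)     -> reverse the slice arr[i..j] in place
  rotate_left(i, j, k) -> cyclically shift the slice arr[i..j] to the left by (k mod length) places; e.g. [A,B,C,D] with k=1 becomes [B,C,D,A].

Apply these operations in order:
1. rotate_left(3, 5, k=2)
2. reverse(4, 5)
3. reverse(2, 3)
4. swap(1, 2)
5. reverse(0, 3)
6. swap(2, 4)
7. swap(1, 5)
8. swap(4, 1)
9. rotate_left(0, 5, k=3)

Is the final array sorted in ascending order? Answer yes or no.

Answer: no

Derivation:
After 1 (rotate_left(3, 5, k=2)): [1, 4, 3, 5, 2, 0]
After 2 (reverse(4, 5)): [1, 4, 3, 5, 0, 2]
After 3 (reverse(2, 3)): [1, 4, 5, 3, 0, 2]
After 4 (swap(1, 2)): [1, 5, 4, 3, 0, 2]
After 5 (reverse(0, 3)): [3, 4, 5, 1, 0, 2]
After 6 (swap(2, 4)): [3, 4, 0, 1, 5, 2]
After 7 (swap(1, 5)): [3, 2, 0, 1, 5, 4]
After 8 (swap(4, 1)): [3, 5, 0, 1, 2, 4]
After 9 (rotate_left(0, 5, k=3)): [1, 2, 4, 3, 5, 0]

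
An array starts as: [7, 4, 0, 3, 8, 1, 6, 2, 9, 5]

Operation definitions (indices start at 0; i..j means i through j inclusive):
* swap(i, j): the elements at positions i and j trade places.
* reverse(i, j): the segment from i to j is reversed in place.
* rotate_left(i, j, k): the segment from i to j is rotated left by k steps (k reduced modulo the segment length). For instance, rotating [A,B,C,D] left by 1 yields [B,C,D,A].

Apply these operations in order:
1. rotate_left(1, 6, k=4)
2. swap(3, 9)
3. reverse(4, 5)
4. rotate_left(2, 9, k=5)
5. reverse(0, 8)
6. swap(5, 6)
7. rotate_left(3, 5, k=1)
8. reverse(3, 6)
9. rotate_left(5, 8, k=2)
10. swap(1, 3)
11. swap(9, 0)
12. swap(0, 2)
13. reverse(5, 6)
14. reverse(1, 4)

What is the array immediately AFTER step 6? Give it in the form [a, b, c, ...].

After 1 (rotate_left(1, 6, k=4)): [7, 1, 6, 4, 0, 3, 8, 2, 9, 5]
After 2 (swap(3, 9)): [7, 1, 6, 5, 0, 3, 8, 2, 9, 4]
After 3 (reverse(4, 5)): [7, 1, 6, 5, 3, 0, 8, 2, 9, 4]
After 4 (rotate_left(2, 9, k=5)): [7, 1, 2, 9, 4, 6, 5, 3, 0, 8]
After 5 (reverse(0, 8)): [0, 3, 5, 6, 4, 9, 2, 1, 7, 8]
After 6 (swap(5, 6)): [0, 3, 5, 6, 4, 2, 9, 1, 7, 8]

Answer: [0, 3, 5, 6, 4, 2, 9, 1, 7, 8]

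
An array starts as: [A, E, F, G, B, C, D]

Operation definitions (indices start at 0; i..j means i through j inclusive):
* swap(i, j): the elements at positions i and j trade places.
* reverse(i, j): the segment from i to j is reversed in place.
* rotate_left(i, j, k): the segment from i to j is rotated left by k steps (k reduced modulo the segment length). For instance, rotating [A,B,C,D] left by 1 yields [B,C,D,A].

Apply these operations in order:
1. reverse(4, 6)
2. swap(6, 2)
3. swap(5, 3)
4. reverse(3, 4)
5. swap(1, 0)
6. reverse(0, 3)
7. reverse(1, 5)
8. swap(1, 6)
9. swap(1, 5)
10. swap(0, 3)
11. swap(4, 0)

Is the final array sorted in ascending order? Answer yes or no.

After 1 (reverse(4, 6)): [A, E, F, G, D, C, B]
After 2 (swap(6, 2)): [A, E, B, G, D, C, F]
After 3 (swap(5, 3)): [A, E, B, C, D, G, F]
After 4 (reverse(3, 4)): [A, E, B, D, C, G, F]
After 5 (swap(1, 0)): [E, A, B, D, C, G, F]
After 6 (reverse(0, 3)): [D, B, A, E, C, G, F]
After 7 (reverse(1, 5)): [D, G, C, E, A, B, F]
After 8 (swap(1, 6)): [D, F, C, E, A, B, G]
After 9 (swap(1, 5)): [D, B, C, E, A, F, G]
After 10 (swap(0, 3)): [E, B, C, D, A, F, G]
After 11 (swap(4, 0)): [A, B, C, D, E, F, G]

Answer: yes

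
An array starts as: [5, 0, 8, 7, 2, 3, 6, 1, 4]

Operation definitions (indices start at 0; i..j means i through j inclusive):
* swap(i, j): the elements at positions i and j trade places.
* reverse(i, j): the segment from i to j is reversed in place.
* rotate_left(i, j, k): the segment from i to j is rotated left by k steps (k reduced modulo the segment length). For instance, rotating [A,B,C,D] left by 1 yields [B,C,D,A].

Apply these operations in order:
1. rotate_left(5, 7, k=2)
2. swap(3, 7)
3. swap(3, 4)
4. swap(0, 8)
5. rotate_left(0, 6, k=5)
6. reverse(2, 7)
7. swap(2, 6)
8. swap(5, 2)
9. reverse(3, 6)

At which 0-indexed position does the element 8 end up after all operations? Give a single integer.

After 1 (rotate_left(5, 7, k=2)): [5, 0, 8, 7, 2, 1, 3, 6, 4]
After 2 (swap(3, 7)): [5, 0, 8, 6, 2, 1, 3, 7, 4]
After 3 (swap(3, 4)): [5, 0, 8, 2, 6, 1, 3, 7, 4]
After 4 (swap(0, 8)): [4, 0, 8, 2, 6, 1, 3, 7, 5]
After 5 (rotate_left(0, 6, k=5)): [1, 3, 4, 0, 8, 2, 6, 7, 5]
After 6 (reverse(2, 7)): [1, 3, 7, 6, 2, 8, 0, 4, 5]
After 7 (swap(2, 6)): [1, 3, 0, 6, 2, 8, 7, 4, 5]
After 8 (swap(5, 2)): [1, 3, 8, 6, 2, 0, 7, 4, 5]
After 9 (reverse(3, 6)): [1, 3, 8, 7, 0, 2, 6, 4, 5]

Answer: 2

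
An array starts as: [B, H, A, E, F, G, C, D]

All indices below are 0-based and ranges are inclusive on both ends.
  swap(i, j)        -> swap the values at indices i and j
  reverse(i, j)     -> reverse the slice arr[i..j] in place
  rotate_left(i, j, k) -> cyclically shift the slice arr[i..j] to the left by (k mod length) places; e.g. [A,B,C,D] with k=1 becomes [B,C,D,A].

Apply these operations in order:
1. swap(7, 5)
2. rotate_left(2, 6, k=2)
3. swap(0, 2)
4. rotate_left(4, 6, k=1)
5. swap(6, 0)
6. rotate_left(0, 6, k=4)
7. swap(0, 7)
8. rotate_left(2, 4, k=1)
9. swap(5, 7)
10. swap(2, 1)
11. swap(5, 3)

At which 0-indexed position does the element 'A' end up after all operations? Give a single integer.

After 1 (swap(7, 5)): [B, H, A, E, F, D, C, G]
After 2 (rotate_left(2, 6, k=2)): [B, H, F, D, C, A, E, G]
After 3 (swap(0, 2)): [F, H, B, D, C, A, E, G]
After 4 (rotate_left(4, 6, k=1)): [F, H, B, D, A, E, C, G]
After 5 (swap(6, 0)): [C, H, B, D, A, E, F, G]
After 6 (rotate_left(0, 6, k=4)): [A, E, F, C, H, B, D, G]
After 7 (swap(0, 7)): [G, E, F, C, H, B, D, A]
After 8 (rotate_left(2, 4, k=1)): [G, E, C, H, F, B, D, A]
After 9 (swap(5, 7)): [G, E, C, H, F, A, D, B]
After 10 (swap(2, 1)): [G, C, E, H, F, A, D, B]
After 11 (swap(5, 3)): [G, C, E, A, F, H, D, B]

Answer: 3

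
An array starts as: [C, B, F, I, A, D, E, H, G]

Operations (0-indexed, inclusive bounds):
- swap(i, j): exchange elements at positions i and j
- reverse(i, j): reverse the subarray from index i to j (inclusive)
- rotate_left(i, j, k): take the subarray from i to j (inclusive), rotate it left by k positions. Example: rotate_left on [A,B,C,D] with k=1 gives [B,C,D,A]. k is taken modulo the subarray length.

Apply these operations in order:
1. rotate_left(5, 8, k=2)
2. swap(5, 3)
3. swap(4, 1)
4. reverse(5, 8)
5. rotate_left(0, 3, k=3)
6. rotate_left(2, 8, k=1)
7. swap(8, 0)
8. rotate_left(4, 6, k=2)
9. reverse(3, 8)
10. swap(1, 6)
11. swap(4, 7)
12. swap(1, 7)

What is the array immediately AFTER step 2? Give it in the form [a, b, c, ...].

After 1 (rotate_left(5, 8, k=2)): [C, B, F, I, A, H, G, D, E]
After 2 (swap(5, 3)): [C, B, F, H, A, I, G, D, E]

Answer: [C, B, F, H, A, I, G, D, E]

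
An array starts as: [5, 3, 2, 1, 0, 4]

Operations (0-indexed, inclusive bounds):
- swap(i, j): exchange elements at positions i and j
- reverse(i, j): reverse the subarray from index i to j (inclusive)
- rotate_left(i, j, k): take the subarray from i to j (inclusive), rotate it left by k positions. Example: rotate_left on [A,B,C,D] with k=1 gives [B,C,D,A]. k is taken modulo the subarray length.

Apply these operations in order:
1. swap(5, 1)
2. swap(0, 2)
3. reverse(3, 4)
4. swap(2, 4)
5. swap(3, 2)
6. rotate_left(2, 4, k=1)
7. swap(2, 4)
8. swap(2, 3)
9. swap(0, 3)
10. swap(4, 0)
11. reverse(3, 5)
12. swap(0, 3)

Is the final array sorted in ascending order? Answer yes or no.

After 1 (swap(5, 1)): [5, 4, 2, 1, 0, 3]
After 2 (swap(0, 2)): [2, 4, 5, 1, 0, 3]
After 3 (reverse(3, 4)): [2, 4, 5, 0, 1, 3]
After 4 (swap(2, 4)): [2, 4, 1, 0, 5, 3]
After 5 (swap(3, 2)): [2, 4, 0, 1, 5, 3]
After 6 (rotate_left(2, 4, k=1)): [2, 4, 1, 5, 0, 3]
After 7 (swap(2, 4)): [2, 4, 0, 5, 1, 3]
After 8 (swap(2, 3)): [2, 4, 5, 0, 1, 3]
After 9 (swap(0, 3)): [0, 4, 5, 2, 1, 3]
After 10 (swap(4, 0)): [1, 4, 5, 2, 0, 3]
After 11 (reverse(3, 5)): [1, 4, 5, 3, 0, 2]
After 12 (swap(0, 3)): [3, 4, 5, 1, 0, 2]

Answer: no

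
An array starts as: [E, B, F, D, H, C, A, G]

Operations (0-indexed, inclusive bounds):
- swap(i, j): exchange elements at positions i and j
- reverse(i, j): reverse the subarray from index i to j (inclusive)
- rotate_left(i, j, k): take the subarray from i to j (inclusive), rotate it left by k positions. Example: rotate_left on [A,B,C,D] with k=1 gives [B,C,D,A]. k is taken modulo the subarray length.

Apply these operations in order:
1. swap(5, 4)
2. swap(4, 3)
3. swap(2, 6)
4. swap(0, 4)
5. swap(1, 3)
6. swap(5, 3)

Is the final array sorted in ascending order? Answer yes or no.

Answer: no

Derivation:
After 1 (swap(5, 4)): [E, B, F, D, C, H, A, G]
After 2 (swap(4, 3)): [E, B, F, C, D, H, A, G]
After 3 (swap(2, 6)): [E, B, A, C, D, H, F, G]
After 4 (swap(0, 4)): [D, B, A, C, E, H, F, G]
After 5 (swap(1, 3)): [D, C, A, B, E, H, F, G]
After 6 (swap(5, 3)): [D, C, A, H, E, B, F, G]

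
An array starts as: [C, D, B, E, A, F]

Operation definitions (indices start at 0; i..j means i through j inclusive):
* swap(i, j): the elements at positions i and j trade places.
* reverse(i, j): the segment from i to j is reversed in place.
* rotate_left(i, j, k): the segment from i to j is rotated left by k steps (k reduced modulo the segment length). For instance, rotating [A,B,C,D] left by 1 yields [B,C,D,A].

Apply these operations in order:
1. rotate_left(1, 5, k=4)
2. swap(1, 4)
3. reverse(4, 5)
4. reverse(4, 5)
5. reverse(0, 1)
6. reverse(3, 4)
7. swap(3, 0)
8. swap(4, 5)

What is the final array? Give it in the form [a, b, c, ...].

Answer: [F, C, D, E, A, B]

Derivation:
After 1 (rotate_left(1, 5, k=4)): [C, F, D, B, E, A]
After 2 (swap(1, 4)): [C, E, D, B, F, A]
After 3 (reverse(4, 5)): [C, E, D, B, A, F]
After 4 (reverse(4, 5)): [C, E, D, B, F, A]
After 5 (reverse(0, 1)): [E, C, D, B, F, A]
After 6 (reverse(3, 4)): [E, C, D, F, B, A]
After 7 (swap(3, 0)): [F, C, D, E, B, A]
After 8 (swap(4, 5)): [F, C, D, E, A, B]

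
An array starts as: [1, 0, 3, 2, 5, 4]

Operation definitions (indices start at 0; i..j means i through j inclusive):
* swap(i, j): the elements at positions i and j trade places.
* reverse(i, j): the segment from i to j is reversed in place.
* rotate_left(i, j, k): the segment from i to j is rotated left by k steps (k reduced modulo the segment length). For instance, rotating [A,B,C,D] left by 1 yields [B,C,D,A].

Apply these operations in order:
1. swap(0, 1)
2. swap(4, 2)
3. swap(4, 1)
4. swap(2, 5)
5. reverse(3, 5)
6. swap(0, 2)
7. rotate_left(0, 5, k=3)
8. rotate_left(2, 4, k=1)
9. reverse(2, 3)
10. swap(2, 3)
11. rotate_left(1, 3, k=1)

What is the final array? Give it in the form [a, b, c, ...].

Answer: [5, 4, 3, 1, 2, 0]

Derivation:
After 1 (swap(0, 1)): [0, 1, 3, 2, 5, 4]
After 2 (swap(4, 2)): [0, 1, 5, 2, 3, 4]
After 3 (swap(4, 1)): [0, 3, 5, 2, 1, 4]
After 4 (swap(2, 5)): [0, 3, 4, 2, 1, 5]
After 5 (reverse(3, 5)): [0, 3, 4, 5, 1, 2]
After 6 (swap(0, 2)): [4, 3, 0, 5, 1, 2]
After 7 (rotate_left(0, 5, k=3)): [5, 1, 2, 4, 3, 0]
After 8 (rotate_left(2, 4, k=1)): [5, 1, 4, 3, 2, 0]
After 9 (reverse(2, 3)): [5, 1, 3, 4, 2, 0]
After 10 (swap(2, 3)): [5, 1, 4, 3, 2, 0]
After 11 (rotate_left(1, 3, k=1)): [5, 4, 3, 1, 2, 0]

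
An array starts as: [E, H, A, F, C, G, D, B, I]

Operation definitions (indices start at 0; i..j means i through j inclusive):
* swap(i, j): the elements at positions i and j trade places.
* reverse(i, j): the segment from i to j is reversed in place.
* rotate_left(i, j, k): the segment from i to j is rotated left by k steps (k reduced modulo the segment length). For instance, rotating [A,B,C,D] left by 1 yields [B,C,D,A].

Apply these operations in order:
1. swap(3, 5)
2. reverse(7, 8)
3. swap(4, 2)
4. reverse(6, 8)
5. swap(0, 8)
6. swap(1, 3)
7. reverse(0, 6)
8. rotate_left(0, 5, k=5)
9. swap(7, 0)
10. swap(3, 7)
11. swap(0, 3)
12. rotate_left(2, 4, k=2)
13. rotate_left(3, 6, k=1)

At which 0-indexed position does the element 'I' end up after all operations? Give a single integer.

After 1 (swap(3, 5)): [E, H, A, G, C, F, D, B, I]
After 2 (reverse(7, 8)): [E, H, A, G, C, F, D, I, B]
After 3 (swap(4, 2)): [E, H, C, G, A, F, D, I, B]
After 4 (reverse(6, 8)): [E, H, C, G, A, F, B, I, D]
After 5 (swap(0, 8)): [D, H, C, G, A, F, B, I, E]
After 6 (swap(1, 3)): [D, G, C, H, A, F, B, I, E]
After 7 (reverse(0, 6)): [B, F, A, H, C, G, D, I, E]
After 8 (rotate_left(0, 5, k=5)): [G, B, F, A, H, C, D, I, E]
After 9 (swap(7, 0)): [I, B, F, A, H, C, D, G, E]
After 10 (swap(3, 7)): [I, B, F, G, H, C, D, A, E]
After 11 (swap(0, 3)): [G, B, F, I, H, C, D, A, E]
After 12 (rotate_left(2, 4, k=2)): [G, B, H, F, I, C, D, A, E]
After 13 (rotate_left(3, 6, k=1)): [G, B, H, I, C, D, F, A, E]

Answer: 3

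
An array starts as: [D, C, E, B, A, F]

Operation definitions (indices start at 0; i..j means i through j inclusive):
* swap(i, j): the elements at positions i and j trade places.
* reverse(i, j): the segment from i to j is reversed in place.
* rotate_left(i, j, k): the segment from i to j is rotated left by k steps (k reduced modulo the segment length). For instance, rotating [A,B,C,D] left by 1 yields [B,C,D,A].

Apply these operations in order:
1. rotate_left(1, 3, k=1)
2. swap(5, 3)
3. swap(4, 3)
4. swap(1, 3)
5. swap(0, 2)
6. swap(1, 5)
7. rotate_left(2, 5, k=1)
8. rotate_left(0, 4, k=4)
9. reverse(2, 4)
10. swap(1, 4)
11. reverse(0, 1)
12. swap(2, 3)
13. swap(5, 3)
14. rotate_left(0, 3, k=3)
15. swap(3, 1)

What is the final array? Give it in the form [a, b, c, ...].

Answer: [D, E, A, C, B, F]

Derivation:
After 1 (rotate_left(1, 3, k=1)): [D, E, B, C, A, F]
After 2 (swap(5, 3)): [D, E, B, F, A, C]
After 3 (swap(4, 3)): [D, E, B, A, F, C]
After 4 (swap(1, 3)): [D, A, B, E, F, C]
After 5 (swap(0, 2)): [B, A, D, E, F, C]
After 6 (swap(1, 5)): [B, C, D, E, F, A]
After 7 (rotate_left(2, 5, k=1)): [B, C, E, F, A, D]
After 8 (rotate_left(0, 4, k=4)): [A, B, C, E, F, D]
After 9 (reverse(2, 4)): [A, B, F, E, C, D]
After 10 (swap(1, 4)): [A, C, F, E, B, D]
After 11 (reverse(0, 1)): [C, A, F, E, B, D]
After 12 (swap(2, 3)): [C, A, E, F, B, D]
After 13 (swap(5, 3)): [C, A, E, D, B, F]
After 14 (rotate_left(0, 3, k=3)): [D, C, A, E, B, F]
After 15 (swap(3, 1)): [D, E, A, C, B, F]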